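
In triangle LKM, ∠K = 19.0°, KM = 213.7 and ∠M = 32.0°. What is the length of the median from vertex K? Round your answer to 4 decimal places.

177.3329

The third angle is ∠L = 180° − ∠K − ∠M = 129.00°.
Law of sines: ML = KM·sin K/sin L ≈ 89.525.
Law of sines: LK = KM·sin M/sin L ≈ 145.72.
Median from K: ½√(2·LK² + 2·KM² − ML²) ≈ 177.33.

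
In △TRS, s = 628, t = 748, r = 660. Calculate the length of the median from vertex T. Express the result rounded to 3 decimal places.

m_T ≈ 524.515

Median from T: ½√(2·r² + 2·s² − t²) ≈ 524.52.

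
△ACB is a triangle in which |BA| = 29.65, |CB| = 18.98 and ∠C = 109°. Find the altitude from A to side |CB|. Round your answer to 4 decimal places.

Law of sines: sin A = |CB|·sin C/|BA| ≈ 0.60526.
Since |BA| ≥ |CB|, only the acute value applies: ∠A ≈ 37.25°.
Then ∠B = 180° − ∠C − ∠A ≈ 33.75°.
Law of sines gives |AC| = |BA|·sin B/sin C ≈ 17.423.
Area = ½·|BA|·|CB|·sin B ≈ 156.34.
The altitude from A has length 2·area/|CB| ≈ 16.474.

16.4737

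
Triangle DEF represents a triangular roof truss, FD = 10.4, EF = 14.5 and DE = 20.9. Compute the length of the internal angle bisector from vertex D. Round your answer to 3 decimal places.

13.066

By the law of cosines, cos D = (FD² + DE² − EF²) / (2·FD·DE) ≈ 0.76997, so ∠D ≈ 39.65°.
The bisector from D has length 2·FD·DE·cos(∠D/2)/(FD+DE) ≈ 13.066.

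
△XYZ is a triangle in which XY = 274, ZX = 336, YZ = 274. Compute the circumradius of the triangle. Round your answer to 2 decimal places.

173.42

By the law of cosines, cos X = (ZX² + XY² − YZ²) / (2·ZX·XY) ≈ 0.61314, so ∠X ≈ 0.9108 rad.
Circumradius = YZ/(2 sin X) ≈ 173.42.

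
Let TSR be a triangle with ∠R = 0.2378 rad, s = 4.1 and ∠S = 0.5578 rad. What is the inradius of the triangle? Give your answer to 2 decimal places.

0.47

The third angle is ∠T = π − ∠S − ∠R = 2.3460 rad.
Law of sines: t = s·sin T/sin S ≈ 5.5327.
Law of sines: r = s·sin R/sin S ≈ 1.8246.
Area = ½·s·t·sin R ≈ 2.6718.
Semiperimeter p = (5.5327+4.1+1.8246)/2 = 5.7287.
Inradius = area/p = 2.6718/5.7287 ≈ 0.46639.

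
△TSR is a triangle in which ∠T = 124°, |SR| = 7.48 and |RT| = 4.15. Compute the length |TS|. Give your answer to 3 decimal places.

4.321

Law of sines: sin S = |RT|·sin T/|SR| ≈ 0.45996.
Since |SR| ≥ |RT|, only the acute value applies: ∠S ≈ 27.38°.
Then ∠R = 180° − ∠T − ∠S ≈ 28.62°.
Law of sines gives |TS| = |SR|·sin R/sin T ≈ 4.3211.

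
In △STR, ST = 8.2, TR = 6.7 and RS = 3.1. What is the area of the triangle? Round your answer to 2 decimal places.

Semiperimeter s = (6.7 + 3.1 + 8.2)/2 = 9.
Heron's formula: area = √(9·2.3·5.9·0.8) ≈ 9.8845.

9.88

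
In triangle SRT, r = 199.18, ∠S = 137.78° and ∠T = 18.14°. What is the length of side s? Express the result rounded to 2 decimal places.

The third angle is ∠R = 180° − ∠T − ∠S = 24.08°.
Law of sines: s = r·sin S/sin R ≈ 328.04.

328.04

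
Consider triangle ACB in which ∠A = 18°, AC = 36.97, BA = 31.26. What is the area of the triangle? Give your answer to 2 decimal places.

Area = ½·BA·AC·sin A ≈ 178.56.

178.56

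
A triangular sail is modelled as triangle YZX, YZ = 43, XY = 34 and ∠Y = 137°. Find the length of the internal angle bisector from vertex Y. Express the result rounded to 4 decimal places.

13.9175

By the law of cosines, ZX² = XY² + YZ² − 2·XY·YZ·cos Y = 5143.5, so ZX ≈ 71.718.
The bisector from Y has length 2·XY·YZ·cos(∠Y/2)/(XY+YZ) ≈ 13.918.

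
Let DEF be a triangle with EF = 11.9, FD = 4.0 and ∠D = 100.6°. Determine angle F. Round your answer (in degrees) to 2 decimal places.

Law of sines: sin E = FD·sin D/EF ≈ 0.33040.
Since EF ≥ FD, only the acute value applies: ∠E ≈ 19.29°.
Then ∠F = 180° − ∠D − ∠E ≈ 60.11°.

60.11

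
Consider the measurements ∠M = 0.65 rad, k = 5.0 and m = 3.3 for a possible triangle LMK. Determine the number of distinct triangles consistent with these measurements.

k·sin M = 5.0·sin(0.65 rad) ≈ 3.026.
Since k sin M < m < k (3.026 < 3.3 < 5.0), two triangles exist.

2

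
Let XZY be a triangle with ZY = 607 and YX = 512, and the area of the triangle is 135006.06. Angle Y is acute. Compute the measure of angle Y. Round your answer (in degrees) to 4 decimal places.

60.3206

From area = ½·ZY·YX·sin Y, we get sin Y = 2·area/(ZY·YX) ≈ 0.86881.
Taking the acute solution, ∠Y ≈ 60.32°.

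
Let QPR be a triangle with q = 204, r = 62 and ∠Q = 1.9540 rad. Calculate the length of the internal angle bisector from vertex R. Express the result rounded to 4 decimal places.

Law of sines: sin R = r·sin Q/q ≈ 0.28188.
Since q ≥ r, only the acute value applies: ∠R ≈ 0.2858 rad.
Then ∠P = π − ∠Q − ∠R ≈ 0.9018 rad.
Law of sines gives p = q·sin P/sin Q ≈ 172.55.
The bisector from R has length 2·q·p·cos(∠R/2)/(q+p) ≈ 185.05.

t_R ≈ 185.0545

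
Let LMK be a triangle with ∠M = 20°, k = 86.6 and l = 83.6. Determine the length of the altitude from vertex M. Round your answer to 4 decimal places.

83.3656

By the law of cosines, m² = k² + l² − 2·k·l·cos M = 882.22, so m ≈ 29.702.
Area = ½·k·l·sin M ≈ 1238.1.
The altitude from M has length 2·area/m ≈ 83.366.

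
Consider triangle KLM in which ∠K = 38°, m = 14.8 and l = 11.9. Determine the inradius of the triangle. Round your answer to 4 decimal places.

By the law of cosines, k² = l² + m² − 2·l·m·cos K = 83.081, so k ≈ 9.1149.
Area = ½·l·m·sin K ≈ 54.215.
Semiperimeter s = (9.1149+11.9+14.8)/2 = 17.907.
Inradius = area/s = 54.215/17.907 ≈ 3.0275.

r ≈ 3.0275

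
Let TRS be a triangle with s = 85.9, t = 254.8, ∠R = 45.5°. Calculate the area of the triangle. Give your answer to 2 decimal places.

Area = ½·s·t·sin R ≈ 7805.6.

area ≈ 7805.57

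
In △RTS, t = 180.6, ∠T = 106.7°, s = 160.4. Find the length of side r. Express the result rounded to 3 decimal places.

48.843

Law of sines: sin S = s·sin T/t ≈ 0.85069.
Since t ≥ s, only the acute value applies: ∠S ≈ 58.29°.
Then ∠R = 180° − ∠T − ∠S ≈ 15.01°.
Law of sines gives r = t·sin R/sin T ≈ 48.843.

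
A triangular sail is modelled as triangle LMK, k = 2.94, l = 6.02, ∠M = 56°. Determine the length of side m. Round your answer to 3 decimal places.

5.009

By the law of cosines, m² = k² + l² − 2·k·l·cos M = 25.09, so m ≈ 5.009.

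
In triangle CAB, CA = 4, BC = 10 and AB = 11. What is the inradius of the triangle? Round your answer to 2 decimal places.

Semiperimeter s = (11 + 10 + 4)/2 = 12.5.
Heron's formula: area = √(12.5·1.5·2.5·8.5) ≈ 19.961.
Inradius = area/s = 19.961/12.5 ≈ 1.5969.

1.60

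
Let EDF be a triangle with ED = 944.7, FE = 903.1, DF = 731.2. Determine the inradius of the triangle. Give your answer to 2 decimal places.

r ≈ 240.17

Semiperimeter s = (731.2 + 903.1 + 944.7)/2 = 1289.5.
Heron's formula: area = √(1289.5·558.3·386.4·344.8) ≈ 3.097e+05.
Inradius = area/s = 3.097e+05/1289.5 ≈ 240.17.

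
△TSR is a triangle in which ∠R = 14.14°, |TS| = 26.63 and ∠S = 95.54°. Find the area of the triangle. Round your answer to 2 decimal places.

1360.29

The third angle is ∠T = 180° − ∠S − ∠R = 70.32°.
Law of sines: |SR| = |TS|·sin T/sin R ≈ 102.64.
Law of sines: |RT| = |TS|·sin S/sin R ≈ 108.5.
Area = ½·|TS|·|SR|·sin S ≈ 1360.3.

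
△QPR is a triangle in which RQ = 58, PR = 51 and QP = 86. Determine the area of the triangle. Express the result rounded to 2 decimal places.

Semiperimeter s = (51 + 58 + 86)/2 = 97.5.
Heron's formula: area = √(97.5·46.5·39.5·11.5) ≈ 1435.1.

1435.08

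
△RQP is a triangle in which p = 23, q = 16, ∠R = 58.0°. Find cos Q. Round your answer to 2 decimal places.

cos Q ≈ 0.73

By the law of cosines, r² = q² + p² − 2·q·p·cos R = 394.98, so r ≈ 19.874.
Law of cosines again: cos Q = (p² + r² − q²)/(2·p·r) ≈ 0.73066, so ∠Q ≈ 43.06°.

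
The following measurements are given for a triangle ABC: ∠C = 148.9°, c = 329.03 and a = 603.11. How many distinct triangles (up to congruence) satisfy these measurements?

a·sin C = 603.11·sin(148.9°) ≈ 311.5.
Since ∠C is not acute, a triangle exists only if c > a; here c ≤ a, so there is no triangle.

0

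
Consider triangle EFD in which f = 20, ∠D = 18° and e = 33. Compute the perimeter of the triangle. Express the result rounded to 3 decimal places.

By the law of cosines, d² = e² + f² − 2·e·f·cos D = 233.61, so d ≈ 15.284.
Semiperimeter s = (33+20+15.284)/2 = 34.142.
Perimeter = 33 + 20 + 15.284 = 68.284.

perimeter ≈ 68.284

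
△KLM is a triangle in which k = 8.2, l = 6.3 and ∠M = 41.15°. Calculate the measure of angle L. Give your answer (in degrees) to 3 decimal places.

By the law of cosines, m² = k² + l² − 2·k·l·cos M = 29.131, so m ≈ 5.3973.
Law of cosines again: cos L = (m² + k² − l²)/(2·m·k) ≈ 0.64035, so ∠L ≈ 50.18°.

∠L ≈ 50.182°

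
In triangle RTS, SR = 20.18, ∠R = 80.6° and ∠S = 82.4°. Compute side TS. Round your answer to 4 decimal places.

The third angle is ∠T = 180° − ∠S − ∠R = 17.00°.
Law of sines: TS = SR·sin R/sin T ≈ 68.095.

68.0949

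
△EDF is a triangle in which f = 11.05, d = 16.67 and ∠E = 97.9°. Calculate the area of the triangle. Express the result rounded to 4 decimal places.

Area = ½·d·f·sin E ≈ 91.228.

91.2277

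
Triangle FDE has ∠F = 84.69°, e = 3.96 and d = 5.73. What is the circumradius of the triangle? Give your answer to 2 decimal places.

By the law of cosines, f² = d² + e² − 2·d·e·cos F = 44.315, so f ≈ 6.6569.
Area = ½·d·e·sin F ≈ 11.297.
Circumradius = f/(2 sin F) ≈ 3.3428.

R ≈ 3.34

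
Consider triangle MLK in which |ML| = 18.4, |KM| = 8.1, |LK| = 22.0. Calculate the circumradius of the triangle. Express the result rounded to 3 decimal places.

By the law of cosines, cos M = (|KM|² + |ML|² − |LK|²) / (2·|KM|·|ML|) ≈ -0.26781, so ∠M ≈ 1.842 rad.
Circumradius = |LK|/(2 sin M) ≈ 11.417.

R ≈ 11.417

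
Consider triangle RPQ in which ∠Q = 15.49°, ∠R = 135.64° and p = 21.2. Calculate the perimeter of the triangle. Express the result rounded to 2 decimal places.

perimeter ≈ 63.63

The third angle is ∠P = 180° − ∠Q − ∠R = 28.87°.
Law of sines: r = p·sin R/sin P ≈ 30.699.
Law of sines: q = p·sin Q/sin P ≈ 11.727.
Semiperimeter s = (30.699+21.2+11.727)/2 = 31.813.
Perimeter = 30.699 + 21.2 + 11.727 = 63.626.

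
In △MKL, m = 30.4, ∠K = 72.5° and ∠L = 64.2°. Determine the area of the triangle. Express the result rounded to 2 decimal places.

The third angle is ∠M = 180° − ∠K − ∠L = 43.30°.
Law of sines: k = m·sin K/sin M ≈ 42.275.
Law of sines: l = m·sin L/sin M ≈ 39.908.
Area = ½·m·k·sin L ≈ 578.53.

area ≈ 578.53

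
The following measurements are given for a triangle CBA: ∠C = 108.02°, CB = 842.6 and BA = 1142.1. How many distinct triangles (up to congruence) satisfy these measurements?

CB·sin C = 842.6·sin(108.02°) ≈ 801.3.
Since ∠C is not acute, a triangle exists only if BA > CB; here BA > CB, so there is exactly one triangle.

1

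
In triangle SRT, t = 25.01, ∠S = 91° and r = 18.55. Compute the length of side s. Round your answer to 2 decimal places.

By the law of cosines, s² = r² + t² − 2·r·t·cos S = 985.8, so s ≈ 31.397.

31.40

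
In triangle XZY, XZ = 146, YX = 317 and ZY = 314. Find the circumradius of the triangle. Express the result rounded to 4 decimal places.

162.1807

By the law of cosines, cos X = (YX² + XZ² − ZY²) / (2·YX·XZ) ≈ 0.25073, so ∠X ≈ 75.48°.
Circumradius = ZY/(2 sin X) ≈ 162.18.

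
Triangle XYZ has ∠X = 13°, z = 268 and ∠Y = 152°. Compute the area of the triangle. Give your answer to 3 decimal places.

The third angle is ∠Z = 180° − ∠X − ∠Y = 15.00°.
Law of sines: x = z·sin X/sin Z ≈ 232.93.
Law of sines: y = z·sin Y/sin Z ≈ 486.12.
Area = ½·z·x·sin Y ≈ 14653.

14653.477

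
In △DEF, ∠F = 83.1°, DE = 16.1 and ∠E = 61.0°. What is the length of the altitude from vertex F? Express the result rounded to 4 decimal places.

The third angle is ∠D = 180° − ∠E − ∠F = 35.90°.
Law of sines: EF = DE·sin D/sin F ≈ 9.5095.
Law of sines: FD = DE·sin E/sin F ≈ 14.184.
Area = ½·DE·EF·sin E ≈ 66.953.
The altitude from F has length 2·area/DE ≈ 8.3172.

h_F ≈ 8.3172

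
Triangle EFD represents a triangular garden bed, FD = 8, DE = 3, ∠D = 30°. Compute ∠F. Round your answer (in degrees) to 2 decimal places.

By the law of cosines, EF² = FD² + DE² − 2·FD·DE·cos D = 31.431, so EF ≈ 5.6063.
Law of cosines again: cos F = (EF² + FD² − DE²)/(2·EF·FD) ≈ 0.96354, so ∠F ≈ 15.52°.

15.52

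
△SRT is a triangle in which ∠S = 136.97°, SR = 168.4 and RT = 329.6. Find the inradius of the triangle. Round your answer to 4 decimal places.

r ≈ 31.2262

Law of sines: sin T = SR·sin S/RT ≈ 0.34864.
Since RT ≥ SR, only the acute value applies: ∠T ≈ 20.40°.
Then ∠R = 180° − ∠S − ∠T ≈ 22.63°.
Law of sines gives TS = RT·sin R/sin S ≈ 185.82.
Area = ½·RT·SR·sin R ≈ 10677.
Semiperimeter s = (329.6+185.82+168.4)/2 = 341.91.
Inradius = area/s = 10677/341.91 ≈ 31.226.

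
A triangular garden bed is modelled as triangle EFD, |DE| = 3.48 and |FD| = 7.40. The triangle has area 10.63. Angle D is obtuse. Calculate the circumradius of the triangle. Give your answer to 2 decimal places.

5.93

From area = ½·|FD|·|DE|·sin D, we get sin D = 2·area/(|FD|·|DE|) ≈ 0.82557.
Taking the obtuse solution, ∠D ≈ 2.170 rad.
Law of cosines then gives |EF| ≈ 9.7946.
Circumradius = |EF|/(2 sin D) ≈ 5.932.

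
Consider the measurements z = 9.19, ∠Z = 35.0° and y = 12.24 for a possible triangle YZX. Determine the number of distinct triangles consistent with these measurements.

2

y·sin Z = 12.24·sin(35.0°) ≈ 7.021.
Since y sin Z < z < y (7.021 < 9.19 < 12.24), two triangles exist.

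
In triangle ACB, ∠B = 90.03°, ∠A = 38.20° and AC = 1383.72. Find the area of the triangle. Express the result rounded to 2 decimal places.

465057.13

The third angle is ∠C = 180° − ∠B − ∠A = 51.77°.
Law of sines: CB = AC·sin A/sin B ≈ 855.7.
Law of sines: BA = AC·sin C/sin B ≈ 1087.
Area = ½·AC·CB·sin C ≈ 4.6506e+05.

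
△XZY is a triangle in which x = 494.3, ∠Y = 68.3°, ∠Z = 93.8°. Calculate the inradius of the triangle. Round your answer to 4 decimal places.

205.1034

The third angle is ∠X = 180° − ∠Z − ∠Y = 17.90°.
Law of sines: z = x·sin Z/sin X ≈ 1604.7.
Law of sines: y = x·sin Y/sin X ≈ 1494.3.
Area = ½·x·z·sin Y ≈ 3.6849e+05.
Semiperimeter s = (494.3+1604.7+1494.3)/2 = 1796.6.
Inradius = area/s = 3.6849e+05/1796.6 ≈ 205.1.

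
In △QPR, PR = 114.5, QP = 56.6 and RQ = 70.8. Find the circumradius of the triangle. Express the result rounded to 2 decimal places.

By the law of cosines, cos Q = (RQ² + QP² − PR²) / (2·RQ·QP) ≈ -0.61064, so ∠Q ≈ 127.64°.
Circumradius = PR/(2 sin Q) ≈ 72.294.

72.29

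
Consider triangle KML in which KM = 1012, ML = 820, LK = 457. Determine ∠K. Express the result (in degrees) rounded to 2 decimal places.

By the law of cosines, cos K = (LK² + KM² − ML²) / (2·LK·KM) ≈ 0.60607, so ∠K ≈ 52.69°.

∠K ≈ 52.69°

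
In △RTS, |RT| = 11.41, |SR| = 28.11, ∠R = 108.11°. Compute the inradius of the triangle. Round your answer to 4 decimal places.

By the law of cosines, |TS|² = |SR|² + |RT|² − 2·|SR|·|RT|·cos R = 1119.8, so |TS| ≈ 33.463.
Area = ½·|SR|·|RT|·sin R ≈ 152.42.
Semiperimeter s = (33.463+28.11+11.41)/2 = 36.491.
Inradius = area/s = 152.42/36.491 ≈ 4.177.

r ≈ 4.1770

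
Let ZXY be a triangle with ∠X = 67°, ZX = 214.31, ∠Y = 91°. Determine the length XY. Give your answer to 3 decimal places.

80.294

The third angle is ∠Z = 180° − ∠X − ∠Y = 22.00°.
Law of sines: XY = ZX·sin Z/sin Y ≈ 80.294.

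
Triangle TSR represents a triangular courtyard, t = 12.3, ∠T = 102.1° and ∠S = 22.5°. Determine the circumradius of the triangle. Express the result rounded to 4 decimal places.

6.2897

The third angle is ∠R = 180° − ∠T − ∠S = 55.40°.
Law of sines: s = t·sin S/sin T ≈ 4.814.
Law of sines: r = t·sin R/sin T ≈ 10.355.
Circumradius = t/(2 sin T) ≈ 6.2897.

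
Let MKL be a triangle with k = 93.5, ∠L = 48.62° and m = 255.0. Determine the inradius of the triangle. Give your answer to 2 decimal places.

By the law of cosines, l² = m² + k² − 2·m·k·cos L = 42245, so l ≈ 205.54.
Area = ½·m·k·sin L ≈ 8945.
Semiperimeter s = (255+93.5+205.54)/2 = 277.02.
Inradius = area/s = 8945/277.02 ≈ 32.29.

r ≈ 32.29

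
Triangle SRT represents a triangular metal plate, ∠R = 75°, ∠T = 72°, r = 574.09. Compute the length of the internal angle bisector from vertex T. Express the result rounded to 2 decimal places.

The third angle is ∠S = 180° − ∠R − ∠T = 33.00°.
Law of sines: s = r·sin S/sin R ≈ 323.7.
Law of sines: t = r·sin T/sin R ≈ 565.25.
The bisector from T has length 2·s·r·cos(∠T/2)/(s+r) ≈ 334.92.

t_T ≈ 334.92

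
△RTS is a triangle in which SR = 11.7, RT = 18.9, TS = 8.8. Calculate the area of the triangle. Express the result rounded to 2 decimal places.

Semiperimeter s = (8.8 + 11.7 + 18.9)/2 = 19.7.
Heron's formula: area = √(19.7·10.9·8·0.8) ≈ 37.071.

area ≈ 37.07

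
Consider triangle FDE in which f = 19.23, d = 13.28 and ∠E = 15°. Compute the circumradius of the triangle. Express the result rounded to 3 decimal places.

R ≈ 14.038

By the law of cosines, e² = f² + d² − 2·f·d·cos E = 52.806, so e ≈ 7.2668.
Area = ½·f·d·sin E ≈ 33.048.
Circumradius = e/(2 sin E) ≈ 14.038.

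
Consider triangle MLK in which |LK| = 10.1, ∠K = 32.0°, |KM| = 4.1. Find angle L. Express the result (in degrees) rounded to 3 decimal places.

∠L ≈ 18.162°

By the law of cosines, |ML|² = |LK|² + |KM|² − 2·|LK|·|KM|·cos K = 48.585, so |ML| ≈ 6.9703.
Law of cosines again: cos L = (|ML|² + |LK|² − |KM|²)/(2·|ML|·|LK|) ≈ 0.95018, so ∠L ≈ 18.16°.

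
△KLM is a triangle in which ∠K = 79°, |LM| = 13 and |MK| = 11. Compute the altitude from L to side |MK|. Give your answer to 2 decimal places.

Law of sines: sin L = |MK|·sin K/|LM| ≈ 0.83061.
Since |LM| ≥ |MK|, only the acute value applies: ∠L ≈ 56.16°.
Then ∠M = 180° − ∠K − ∠L ≈ 44.84°.
Law of sines gives |KL| = |LM|·sin M/sin K ≈ 9.3381.
Area = ½·|LM|·|MK|·sin M ≈ 50.416.
The altitude from L has length 2·area/|MK| ≈ 9.1665.

9.17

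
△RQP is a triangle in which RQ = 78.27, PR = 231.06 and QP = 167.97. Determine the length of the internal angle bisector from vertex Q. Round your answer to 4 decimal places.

t_Q ≈ 39.6357

By the law of cosines, cos Q = (RQ² + QP² − PR²) / (2·RQ·QP) ≈ -0.72445, so ∠Q ≈ 136.42°.
The bisector from Q has length 2·RQ·QP·cos(∠Q/2)/(RQ+QP) ≈ 39.636.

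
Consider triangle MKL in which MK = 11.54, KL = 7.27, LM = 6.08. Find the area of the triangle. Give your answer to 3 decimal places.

area ≈ 19.261

Semiperimeter s = (7.27 + 6.08 + 11.54)/2 = 12.445.
Heron's formula: area = √(12.445·5.175·6.365·0.905) ≈ 19.261.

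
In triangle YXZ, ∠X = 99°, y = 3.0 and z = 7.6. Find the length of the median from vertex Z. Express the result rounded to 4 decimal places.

By the law of cosines, x² = z² + y² − 2·z·y·cos X = 73.893, so x ≈ 8.5961.
Median from Z: ½√(2·y² + 2·x² − z²) ≈ 5.1968.

5.1968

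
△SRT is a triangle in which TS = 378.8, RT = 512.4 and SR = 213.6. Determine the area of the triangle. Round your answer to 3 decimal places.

Semiperimeter s = (512.4 + 378.8 + 213.6)/2 = 552.4.
Heron's formula: area = √(552.4·40·173.6·338.8) ≈ 36050.

36049.844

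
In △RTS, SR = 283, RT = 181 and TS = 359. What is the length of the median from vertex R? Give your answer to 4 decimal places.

Median from R: ½√(2·SR² + 2·RT² − TS²) ≈ 155.58.

m_R ≈ 155.5788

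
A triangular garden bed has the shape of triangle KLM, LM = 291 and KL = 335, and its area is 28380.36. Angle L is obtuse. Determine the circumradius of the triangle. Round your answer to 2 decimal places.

R ≈ 511.95

From area = ½·KL·LM·sin L, we get sin L = 2·area/(KL·LM) ≈ 0.58225.
Taking the obtuse solution, ∠L ≈ 144.39°.
Law of cosines then gives MK ≈ 596.17.
Circumradius = MK/(2 sin L) ≈ 511.95.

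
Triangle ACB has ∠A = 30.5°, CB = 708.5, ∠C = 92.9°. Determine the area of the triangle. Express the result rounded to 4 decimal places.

The third angle is ∠B = 180° − ∠A − ∠C = 56.60°.
Law of sines: BA = CB·sin C/sin A ≈ 1394.2.
Law of sines: AC = CB·sin B/sin A ≈ 1165.4.
Area = ½·CB·BA·sin B ≈ 4.1232e+05.

area ≈ 412317.3846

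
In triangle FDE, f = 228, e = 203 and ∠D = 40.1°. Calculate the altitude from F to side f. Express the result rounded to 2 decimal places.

130.76

By the law of cosines, d² = e² + f² − 2·e·f·cos D = 22386, so d ≈ 149.62.
Area = ½·e·f·sin D ≈ 14906.
The altitude from F has length 2·area/f ≈ 130.76.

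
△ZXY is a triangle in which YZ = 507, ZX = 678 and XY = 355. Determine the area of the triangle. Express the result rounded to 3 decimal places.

Semiperimeter s = (355 + 507 + 678)/2 = 770.
Heron's formula: area = √(770·415·263·92) ≈ 87931.

area ≈ 87930.835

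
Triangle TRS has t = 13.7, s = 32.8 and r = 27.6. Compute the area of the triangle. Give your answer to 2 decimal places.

186.40

Semiperimeter p = (13.7 + 27.6 + 32.8)/2 = 37.05.
Heron's formula: area = √(37.05·23.35·9.45·4.25) ≈ 186.4.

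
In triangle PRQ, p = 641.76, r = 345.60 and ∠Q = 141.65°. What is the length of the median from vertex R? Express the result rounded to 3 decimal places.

784.636

By the law of cosines, q² = p² + r² − 2·p·r·cos Q = 8.7917e+05, so q ≈ 937.64.
Median from R: ½√(2·q² + 2·p² − r²) ≈ 784.64.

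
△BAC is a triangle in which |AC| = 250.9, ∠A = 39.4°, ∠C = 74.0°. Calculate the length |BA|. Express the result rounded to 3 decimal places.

The third angle is ∠B = 180° − ∠A − ∠C = 66.60°.
Law of sines: |BA| = |AC|·sin C/sin B ≈ 262.79.

262.794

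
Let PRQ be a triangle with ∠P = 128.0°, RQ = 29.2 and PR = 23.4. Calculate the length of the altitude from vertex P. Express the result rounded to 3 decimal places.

Law of sines: sin Q = PR·sin P/RQ ≈ 0.63149.
Since RQ ≥ PR, only the acute value applies: ∠Q ≈ 39.16°.
Then ∠R = 180° − ∠P − ∠Q ≈ 12.84°.
Law of sines gives QP = RQ·sin R/sin P ≈ 8.2348.
Area = ½·RQ·PR·sin R ≈ 75.922.
The altitude from P has length 2·area/RQ ≈ 5.2002.

h_P ≈ 5.200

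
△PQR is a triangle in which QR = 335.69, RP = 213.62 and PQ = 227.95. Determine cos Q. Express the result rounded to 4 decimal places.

By the law of cosines, cos Q = (PQ² + QR² − RP²) / (2·PQ·QR) ≈ 0.77767, so ∠Q ≈ 38.95°.

cos Q ≈ 0.7777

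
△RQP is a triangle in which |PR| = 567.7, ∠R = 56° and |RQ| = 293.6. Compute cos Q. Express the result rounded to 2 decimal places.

By the law of cosines, |QP|² = |PR|² + |RQ|² − 2·|PR|·|RQ|·cos R = 2.2208e+05, so |QP| ≈ 471.25.
Law of cosines again: cos Q = (|RQ|² + |QP|² − |PR|²)/(2·|RQ|·|QP|) ≈ -0.05062, so ∠Q ≈ 92.90°.

-0.05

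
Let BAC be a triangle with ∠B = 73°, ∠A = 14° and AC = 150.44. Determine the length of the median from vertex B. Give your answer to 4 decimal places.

86.0586

The third angle is ∠C = 180° − ∠B − ∠A = 93.00°.
Law of sines: CB = AC·sin A/sin B ≈ 38.058.
Law of sines: BA = AC·sin C/sin B ≈ 157.1.
Median from B: ½√(2·CB² + 2·BA² − AC²) ≈ 86.059.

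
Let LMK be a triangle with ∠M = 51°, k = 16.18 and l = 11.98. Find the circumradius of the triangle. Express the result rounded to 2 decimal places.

8.17

By the law of cosines, m² = k² + l² − 2·k·l·cos M = 161.34, so m ≈ 12.702.
Area = ½·k·l·sin M ≈ 75.32.
Circumradius = m/(2 sin M) ≈ 8.1723.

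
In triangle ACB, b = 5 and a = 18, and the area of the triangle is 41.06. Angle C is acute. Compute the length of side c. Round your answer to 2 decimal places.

16.59

From area = ½·b·a·sin C, we get sin C = 2·area/(b·a) ≈ 0.91244.
Taking the acute solution, ∠C ≈ 65.85°.
Law of cosines then gives c ≈ 16.593.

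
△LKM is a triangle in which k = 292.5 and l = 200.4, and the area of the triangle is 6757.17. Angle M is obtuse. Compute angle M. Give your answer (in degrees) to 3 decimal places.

From area = ½·l·k·sin M, we get sin M = 2·area/(l·k) ≈ 0.23055.
Taking the obtuse solution, ∠M ≈ 166.67°.

166.670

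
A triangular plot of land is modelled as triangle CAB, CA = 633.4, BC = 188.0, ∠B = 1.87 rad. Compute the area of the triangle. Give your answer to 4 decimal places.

Law of sines: sin A = BC·sin B/CA ≈ 0.28362.
Since CA ≥ BC, only the acute value applies: ∠A ≈ 0.288 rad.
Then ∠C = π − ∠B − ∠A ≈ 0.984 rad.
Law of sines gives AB = CA·sin C/sin B ≈ 551.98.
Area = ½·CA·BC·sin C ≈ 49580.

49580.4520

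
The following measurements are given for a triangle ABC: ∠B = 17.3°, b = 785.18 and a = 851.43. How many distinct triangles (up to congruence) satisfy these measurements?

2

a·sin B = 851.43·sin(17.3°) ≈ 253.2.
Since a sin B < b < a (253.2 < 785.18 < 851.43), two triangles exist.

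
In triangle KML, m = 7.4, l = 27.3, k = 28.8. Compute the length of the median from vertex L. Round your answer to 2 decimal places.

Median from L: ½√(2·k² + 2·m² − l²) ≈ 15.993.

15.99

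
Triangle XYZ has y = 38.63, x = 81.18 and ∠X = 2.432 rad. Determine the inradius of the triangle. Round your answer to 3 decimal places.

r ≈ 7.186

Law of sines: sin Y = y·sin X/x ≈ 0.31003.
Since x ≥ y, only the acute value applies: ∠Y ≈ 0.315 rad.
Then ∠Z = π − ∠X − ∠Y ≈ 0.394 rad.
Law of sines gives z = x·sin Z/sin X ≈ 47.874.
Area = ½·x·y·sin Z ≈ 602.46.
Semiperimeter s = (81.18+38.63+47.874)/2 = 83.842.
Inradius = area/s = 602.46/83.842 ≈ 7.1856.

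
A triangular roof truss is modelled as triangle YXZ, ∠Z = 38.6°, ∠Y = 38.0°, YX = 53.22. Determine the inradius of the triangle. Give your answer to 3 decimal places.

The third angle is ∠X = 180° − ∠Z − ∠Y = 103.40°.
Law of sines: XZ = YX·sin Y/sin Z ≈ 52.519.
Law of sines: ZY = YX·sin X/sin Z ≈ 82.983.
Area = ½·YX·XZ·sin X ≈ 1359.5.
Semiperimeter s = (52.519+82.983+53.22)/2 = 94.361.
Inradius = area/s = 1359.5/94.361 ≈ 14.407.

r ≈ 14.407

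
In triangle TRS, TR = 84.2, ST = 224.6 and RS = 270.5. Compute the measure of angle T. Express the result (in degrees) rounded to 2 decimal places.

114.42

By the law of cosines, cos T = (ST² + TR² − RS²) / (2·ST·TR) ≈ -0.41339, so ∠T ≈ 114.42°.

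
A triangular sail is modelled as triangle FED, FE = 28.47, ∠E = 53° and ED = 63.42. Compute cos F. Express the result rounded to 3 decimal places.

-0.188

By the law of cosines, DF² = FE² + ED² − 2·FE·ED·cos E = 2659.4, so DF ≈ 51.569.
Law of cosines again: cos F = (DF² + FE² − ED²)/(2·DF·FE) ≈ -0.18804, so ∠F ≈ 100.84°.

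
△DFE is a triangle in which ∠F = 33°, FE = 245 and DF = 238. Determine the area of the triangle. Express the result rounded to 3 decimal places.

Area = ½·DF·FE·sin F ≈ 15879.

15878.951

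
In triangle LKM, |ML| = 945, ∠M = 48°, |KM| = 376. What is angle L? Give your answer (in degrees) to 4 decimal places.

21.9480

By the law of cosines, |LK|² = |KM|² + |ML|² − 2·|KM|·|ML|·cos M = 5.5889e+05, so |LK| ≈ 747.59.
Law of cosines again: cos L = (|ML|² + |LK|² − |KM|²)/(2·|ML|·|LK|) ≈ 0.92752, so ∠L ≈ 21.95°.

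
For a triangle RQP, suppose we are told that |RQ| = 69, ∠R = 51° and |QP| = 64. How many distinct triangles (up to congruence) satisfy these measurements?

|RQ|·sin R = 69·sin(51°) ≈ 53.62.
Since |RQ| sin R < |QP| < |RQ| (53.62 < 64 < 69), two triangles exist.

2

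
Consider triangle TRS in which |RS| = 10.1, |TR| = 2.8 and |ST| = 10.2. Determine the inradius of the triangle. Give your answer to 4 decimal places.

1.2178

Semiperimeter s = (10.1 + 10.2 + 2.8)/2 = 11.55.
Heron's formula: area = √(11.55·1.45·1.35·8.75) ≈ 14.065.
Inradius = area/s = 14.065/11.55 ≈ 1.2178.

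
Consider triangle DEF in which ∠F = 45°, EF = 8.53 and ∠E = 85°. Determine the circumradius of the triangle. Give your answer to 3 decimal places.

The third angle is ∠D = 180° − ∠E − ∠F = 50.00°.
Law of sines: FD = EF·sin E/sin D ≈ 11.093.
Law of sines: DE = EF·sin F/sin D ≈ 7.8737.
Circumradius = EF/(2 sin D) ≈ 5.5676.

5.568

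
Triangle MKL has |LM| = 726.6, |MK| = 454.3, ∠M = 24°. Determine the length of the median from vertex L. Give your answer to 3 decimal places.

m_L ≈ 527.246

By the law of cosines, |KL|² = |LM|² + |MK|² − 2·|LM|·|MK|·cos M = 1.3122e+05, so |KL| ≈ 362.25.
Median from L: ½√(2·|KL|² + 2·|LM|² − |MK|²) ≈ 527.25.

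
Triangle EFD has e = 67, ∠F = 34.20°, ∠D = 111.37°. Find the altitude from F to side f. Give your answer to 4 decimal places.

The third angle is ∠E = 180° − ∠F − ∠D = 34.43°.
Law of sines: f = e·sin F/sin E ≈ 66.607.
Law of sines: d = e·sin D/sin E ≈ 110.35.
Area = ½·e·f·sin D ≈ 2077.9.
The altitude from F has length 2·area/f ≈ 62.394.

h_F ≈ 62.3935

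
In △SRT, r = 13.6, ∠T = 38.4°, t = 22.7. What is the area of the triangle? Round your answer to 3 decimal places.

134.012

Law of sines: sin R = r·sin T/t ≈ 0.37214.
Since t ≥ r, only the acute value applies: ∠R ≈ 21.85°.
Then ∠S = 180° − ∠T − ∠R ≈ 119.75°.
Law of sines gives s = t·sin S/sin T ≈ 31.728.
Area = ½·t·r·sin S ≈ 134.01.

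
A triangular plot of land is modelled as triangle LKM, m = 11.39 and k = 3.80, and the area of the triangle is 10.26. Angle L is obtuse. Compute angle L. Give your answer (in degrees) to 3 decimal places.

From area = ½·k·m·sin L, we get sin L = 2·area/(k·m) ≈ 0.47410.
Taking the obtuse solution, ∠L ≈ 151.70°.

151.699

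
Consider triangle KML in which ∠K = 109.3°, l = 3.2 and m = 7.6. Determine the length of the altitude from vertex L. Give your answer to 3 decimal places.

By the law of cosines, k² = m² + l² − 2·m·l·cos K = 84.076, so k ≈ 9.1693.
Area = ½·m·l·sin K ≈ 11.477.
The altitude from L has length 2·area/l ≈ 7.1729.

7.173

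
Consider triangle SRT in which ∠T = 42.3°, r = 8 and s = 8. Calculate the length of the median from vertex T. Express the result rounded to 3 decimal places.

By the law of cosines, t² = s² + r² − 2·s·r·cos T = 33.327, so t ≈ 5.773.
Median from T: ½√(2·s² + 2·r² − t²) ≈ 7.4611.

m_T ≈ 7.461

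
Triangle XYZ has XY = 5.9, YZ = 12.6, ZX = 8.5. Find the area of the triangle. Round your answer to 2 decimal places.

Semiperimeter s = (12.6 + 8.5 + 5.9)/2 = 13.5.
Heron's formula: area = √(13.5·0.9·5·7.6) ≈ 21.487.

area ≈ 21.49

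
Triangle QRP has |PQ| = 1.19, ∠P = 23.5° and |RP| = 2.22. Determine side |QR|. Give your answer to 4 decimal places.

By the law of cosines, |QR|² = |RP|² + |PQ|² − 2·|RP|·|PQ|·cos P = 1.4991, so |QR| ≈ 1.2244.

1.2244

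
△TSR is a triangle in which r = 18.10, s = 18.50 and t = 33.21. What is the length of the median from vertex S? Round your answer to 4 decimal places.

Median from S: ½√(2·r² + 2·t² − s²) ≈ 25.094.

m_S ≈ 25.0937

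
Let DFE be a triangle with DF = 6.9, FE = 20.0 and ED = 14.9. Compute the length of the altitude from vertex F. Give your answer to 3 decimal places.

5.336

Semiperimeter s = (20 + 14.9 + 6.9)/2 = 20.9.
Heron's formula: area = √(20.9·0.9·6·14) ≈ 39.75.
The altitude from F has length 2·area/ED ≈ 5.3355.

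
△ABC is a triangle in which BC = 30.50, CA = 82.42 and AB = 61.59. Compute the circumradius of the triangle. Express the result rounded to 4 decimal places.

R ≈ 49.3761

By the law of cosines, cos A = (CA² + AB² − BC²) / (2·CA·AB) ≈ 0.95111, so ∠A ≈ 17.99°.
Circumradius = BC/(2 sin A) ≈ 49.376.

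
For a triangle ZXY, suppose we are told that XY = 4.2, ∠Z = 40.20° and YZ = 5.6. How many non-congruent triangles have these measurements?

2

YZ·sin Z = 5.6·sin(40.20°) ≈ 3.615.
Since YZ sin Z < XY < YZ (3.615 < 4.2 < 5.6), two triangles exist.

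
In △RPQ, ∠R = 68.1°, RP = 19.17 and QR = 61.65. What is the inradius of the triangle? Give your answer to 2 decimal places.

By the law of cosines, PQ² = QR² + RP² − 2·QR·RP·cos R = 3286.6, so PQ ≈ 57.329.
Area = ½·QR·RP·sin R ≈ 548.27.
Semiperimeter s = (57.329+61.65+19.17)/2 = 69.074.
Inradius = area/s = 548.27/69.074 ≈ 7.9374.

r ≈ 7.94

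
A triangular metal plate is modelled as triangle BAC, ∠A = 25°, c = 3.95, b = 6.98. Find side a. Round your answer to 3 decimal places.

By the law of cosines, a² = c² + b² − 2·c·b·cos A = 14.347, so a ≈ 3.7878.

3.788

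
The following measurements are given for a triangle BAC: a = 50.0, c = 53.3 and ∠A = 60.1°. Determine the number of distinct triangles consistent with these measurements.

c·sin A = 53.3·sin(60.1°) ≈ 46.21.
Since c sin A < a < c (46.21 < 50.0 < 53.3), two triangles exist.

2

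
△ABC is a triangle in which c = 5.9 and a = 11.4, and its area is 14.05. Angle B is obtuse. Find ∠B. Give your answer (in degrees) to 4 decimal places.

From area = ½·c·a·sin B, we get sin B = 2·area/(c·a) ≈ 0.41778.
Taking the obtuse solution, ∠B ≈ 155.31°.

155.3054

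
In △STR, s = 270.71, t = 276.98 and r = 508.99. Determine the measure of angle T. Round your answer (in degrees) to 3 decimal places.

21.930

By the law of cosines, cos T = (r² + s² − t²) / (2·r·s) ≈ 0.92764, so ∠T ≈ 21.93°.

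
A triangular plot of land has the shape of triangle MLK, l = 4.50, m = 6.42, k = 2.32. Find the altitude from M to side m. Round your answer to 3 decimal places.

Semiperimeter s = (6.42 + 4.5 + 2.32)/2 = 6.62.
Heron's formula: area = √(6.62·0.2·2.12·4.3) ≈ 3.4741.
The altitude from M has length 2·area/m ≈ 1.0823.

h_M ≈ 1.082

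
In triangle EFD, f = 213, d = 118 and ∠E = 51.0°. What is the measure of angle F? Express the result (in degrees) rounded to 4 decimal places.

By the law of cosines, e² = f² + d² − 2·f·d·cos E = 27658, so e ≈ 166.31.
Law of cosines again: cos F = (d² + e² − f²)/(2·d·e) ≈ -0.09648, so ∠F ≈ 95.54°.

∠F ≈ 95.5365°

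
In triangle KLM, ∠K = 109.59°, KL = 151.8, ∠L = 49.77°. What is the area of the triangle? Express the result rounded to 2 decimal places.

The third angle is ∠M = 180° − ∠K − ∠L = 20.64°.
Law of sines: LM = KL·sin K/sin M ≈ 405.72.
Law of sines: MK = KL·sin L/sin M ≈ 328.78.
Area = ½·KL·LM·sin L ≈ 23510.

23509.86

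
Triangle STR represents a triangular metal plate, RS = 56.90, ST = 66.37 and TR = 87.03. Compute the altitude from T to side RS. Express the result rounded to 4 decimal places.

66.3673

Semiperimeter s = (87.03 + 56.9 + 66.37)/2 = 105.15.
Heron's formula: area = √(105.15·18.12·48.25·38.78) ≈ 1888.1.
The altitude from T has length 2·area/RS ≈ 66.367.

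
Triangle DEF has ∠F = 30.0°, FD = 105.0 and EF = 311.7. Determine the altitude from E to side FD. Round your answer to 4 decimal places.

155.8500

By the law of cosines, DE² = EF² + FD² − 2·EF·FD·cos F = 51494, so DE ≈ 226.92.
Area = ½·EF·FD·sin F ≈ 8182.1.
The altitude from E has length 2·area/FD ≈ 155.85.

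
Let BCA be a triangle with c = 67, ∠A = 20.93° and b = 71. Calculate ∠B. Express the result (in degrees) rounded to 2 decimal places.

∠B ≈ 88.45°

By the law of cosines, a² = b² + c² − 2·b·c·cos A = 643.76, so a ≈ 25.372.
Law of cosines again: cos B = (c² + a² − b²)/(2·c·a) ≈ 0.02699, so ∠B ≈ 88.45°.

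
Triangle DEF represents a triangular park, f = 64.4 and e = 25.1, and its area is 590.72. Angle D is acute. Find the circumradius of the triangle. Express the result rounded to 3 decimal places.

From area = ½·e·f·sin D, we get sin D = 2·area/(e·f) ≈ 0.73089.
Taking the acute solution, ∠D ≈ 46.96°.
Law of cosines then gives d ≈ 50.704.
Circumradius = d/(2 sin D) ≈ 34.687.

34.687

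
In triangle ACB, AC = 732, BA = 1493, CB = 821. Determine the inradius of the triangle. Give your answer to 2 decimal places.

Semiperimeter s = (821 + 1493 + 732)/2 = 1523.
Heron's formula: area = √(1523·702·30·791) ≈ 1.5928e+05.
Inradius = area/s = 1.5928e+05/1523 ≈ 104.58.

104.58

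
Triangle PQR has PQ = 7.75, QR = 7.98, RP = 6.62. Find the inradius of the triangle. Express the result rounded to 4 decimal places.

2.1120

Semiperimeter s = (7.98 + 6.62 + 7.75)/2 = 11.175.
Heron's formula: area = √(11.175·3.195·4.555·3.425) ≈ 23.601.
Inradius = area/s = 23.601/11.175 ≈ 2.112.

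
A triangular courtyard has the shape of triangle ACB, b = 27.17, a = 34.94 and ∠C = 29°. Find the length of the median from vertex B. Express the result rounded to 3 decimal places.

m_B ≈ 23.980

By the law of cosines, c² = b² + a² − 2·b·a·cos C = 298.42, so c ≈ 17.275.
Median from B: ½√(2·a² + 2·c² − b²) ≈ 23.98.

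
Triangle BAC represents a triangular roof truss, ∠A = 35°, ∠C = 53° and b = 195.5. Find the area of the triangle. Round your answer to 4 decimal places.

8759.2735

The third angle is ∠B = 180° − ∠A − ∠C = 92.00°.
Law of sines: a = b·sin A/sin B ≈ 112.2.
Law of sines: c = b·sin C/sin B ≈ 156.23.
Area = ½·b·a·sin C ≈ 8759.3.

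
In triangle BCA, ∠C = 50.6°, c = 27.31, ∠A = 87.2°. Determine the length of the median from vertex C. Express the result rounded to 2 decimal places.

The third angle is ∠B = 180° − ∠C − ∠A = 42.20°.
Law of sines: b = c·sin B/sin C ≈ 23.74.
Law of sines: a = c·sin A/sin C ≈ 35.3.
Median from C: ½√(2·a² + 2·b² − c²) ≈ 26.803.

m_C ≈ 26.80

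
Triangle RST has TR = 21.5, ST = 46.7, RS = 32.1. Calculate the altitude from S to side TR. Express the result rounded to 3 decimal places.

Semiperimeter s = (46.7 + 21.5 + 32.1)/2 = 50.15.
Heron's formula: area = √(50.15·3.45·28.65·18.05) ≈ 299.12.
The altitude from S has length 2·area/TR ≈ 27.825.

27.825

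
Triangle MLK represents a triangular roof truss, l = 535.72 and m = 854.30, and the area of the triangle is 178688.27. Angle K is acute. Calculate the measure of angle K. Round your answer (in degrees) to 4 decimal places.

51.3401

From area = ½·m·l·sin K, we get sin K = 2·area/(m·l) ≈ 0.78087.
Taking the acute solution, ∠K ≈ 51.34°.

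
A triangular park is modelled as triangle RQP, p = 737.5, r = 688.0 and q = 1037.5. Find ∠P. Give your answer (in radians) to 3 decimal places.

By the law of cosines, cos P = (r² + q² − p²) / (2·r·q) ≈ 0.70457, so ∠P ≈ 0.7890 rad.

∠P ≈ 0.789 rad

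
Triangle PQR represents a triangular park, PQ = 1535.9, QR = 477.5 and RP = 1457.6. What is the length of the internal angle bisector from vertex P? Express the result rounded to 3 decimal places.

t_P ≈ 1477.080

By the law of cosines, cos P = (RP² + PQ² − QR²) / (2·RP·PQ) ≈ 0.95045, so ∠P ≈ 18.11°.
The bisector from P has length 2·RP·PQ·cos(∠P/2)/(RP+PQ) ≈ 1477.1.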